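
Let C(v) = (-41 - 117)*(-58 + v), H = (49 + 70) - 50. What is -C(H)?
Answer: 1738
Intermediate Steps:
H = 69 (H = 119 - 50 = 69)
C(v) = 9164 - 158*v (C(v) = -158*(-58 + v) = 9164 - 158*v)
-C(H) = -(9164 - 158*69) = -(9164 - 10902) = -1*(-1738) = 1738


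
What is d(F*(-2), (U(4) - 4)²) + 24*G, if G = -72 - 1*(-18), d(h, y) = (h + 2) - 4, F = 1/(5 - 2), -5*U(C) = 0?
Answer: -3896/3 ≈ -1298.7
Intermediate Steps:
U(C) = 0 (U(C) = -⅕*0 = 0)
F = ⅓ (F = 1/3 = ⅓ ≈ 0.33333)
d(h, y) = -2 + h (d(h, y) = (2 + h) - 4 = -2 + h)
G = -54 (G = -72 + 18 = -54)
d(F*(-2), (U(4) - 4)²) + 24*G = (-2 + (⅓)*(-2)) + 24*(-54) = (-2 - ⅔) - 1296 = -8/3 - 1296 = -3896/3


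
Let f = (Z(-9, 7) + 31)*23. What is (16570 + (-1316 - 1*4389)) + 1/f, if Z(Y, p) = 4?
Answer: 8746326/805 ≈ 10865.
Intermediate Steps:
f = 805 (f = (4 + 31)*23 = 35*23 = 805)
(16570 + (-1316 - 1*4389)) + 1/f = (16570 + (-1316 - 1*4389)) + 1/805 = (16570 + (-1316 - 4389)) + 1/805 = (16570 - 5705) + 1/805 = 10865 + 1/805 = 8746326/805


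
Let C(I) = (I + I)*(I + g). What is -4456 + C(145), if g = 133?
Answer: 76164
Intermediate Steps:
C(I) = 2*I*(133 + I) (C(I) = (I + I)*(I + 133) = (2*I)*(133 + I) = 2*I*(133 + I))
-4456 + C(145) = -4456 + 2*145*(133 + 145) = -4456 + 2*145*278 = -4456 + 80620 = 76164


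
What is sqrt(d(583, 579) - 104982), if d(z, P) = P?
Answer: I*sqrt(104403) ≈ 323.11*I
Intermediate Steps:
sqrt(d(583, 579) - 104982) = sqrt(579 - 104982) = sqrt(-104403) = I*sqrt(104403)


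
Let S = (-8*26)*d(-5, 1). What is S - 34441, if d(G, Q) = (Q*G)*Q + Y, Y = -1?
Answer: -33193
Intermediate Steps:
d(G, Q) = -1 + G*Q² (d(G, Q) = (Q*G)*Q - 1 = (G*Q)*Q - 1 = G*Q² - 1 = -1 + G*Q²)
S = 1248 (S = (-8*26)*(-1 - 5*1²) = -208*(-1 - 5*1) = -208*(-1 - 5) = -208*(-6) = 1248)
S - 34441 = 1248 - 34441 = -33193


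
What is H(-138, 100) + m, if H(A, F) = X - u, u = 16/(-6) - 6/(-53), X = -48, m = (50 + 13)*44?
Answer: 433522/159 ≈ 2726.6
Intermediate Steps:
m = 2772 (m = 63*44 = 2772)
u = -406/159 (u = 16*(-1/6) - 6*(-1/53) = -8/3 + 6/53 = -406/159 ≈ -2.5535)
H(A, F) = -7226/159 (H(A, F) = -48 - 1*(-406/159) = -48 + 406/159 = -7226/159)
H(-138, 100) + m = -7226/159 + 2772 = 433522/159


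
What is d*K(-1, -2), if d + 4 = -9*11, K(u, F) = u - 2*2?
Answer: 515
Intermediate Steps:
K(u, F) = -4 + u (K(u, F) = u - 4 = -4 + u)
d = -103 (d = -4 - 9*11 = -4 - 99 = -103)
d*K(-1, -2) = -103*(-4 - 1) = -103*(-5) = 515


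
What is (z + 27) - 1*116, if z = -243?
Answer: -332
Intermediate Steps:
(z + 27) - 1*116 = (-243 + 27) - 1*116 = -216 - 116 = -332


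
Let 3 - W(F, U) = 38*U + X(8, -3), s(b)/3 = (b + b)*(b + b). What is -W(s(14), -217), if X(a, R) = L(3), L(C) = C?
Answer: -8246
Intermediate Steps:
s(b) = 12*b² (s(b) = 3*((b + b)*(b + b)) = 3*((2*b)*(2*b)) = 3*(4*b²) = 12*b²)
X(a, R) = 3
W(F, U) = -38*U (W(F, U) = 3 - (38*U + 3) = 3 - (3 + 38*U) = 3 + (-3 - 38*U) = -38*U)
-W(s(14), -217) = -(-38)*(-217) = -1*8246 = -8246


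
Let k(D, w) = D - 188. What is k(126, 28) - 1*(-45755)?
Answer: 45693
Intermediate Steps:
k(D, w) = -188 + D
k(126, 28) - 1*(-45755) = (-188 + 126) - 1*(-45755) = -62 + 45755 = 45693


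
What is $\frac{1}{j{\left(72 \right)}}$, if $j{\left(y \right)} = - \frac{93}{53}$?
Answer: $- \frac{53}{93} \approx -0.56989$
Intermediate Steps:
$j{\left(y \right)} = - \frac{93}{53}$ ($j{\left(y \right)} = \left(-93\right) \frac{1}{53} = - \frac{93}{53}$)
$\frac{1}{j{\left(72 \right)}} = \frac{1}{- \frac{93}{53}} = - \frac{53}{93}$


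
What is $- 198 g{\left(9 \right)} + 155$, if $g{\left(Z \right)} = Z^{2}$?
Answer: $-15883$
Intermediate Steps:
$- 198 g{\left(9 \right)} + 155 = - 198 \cdot 9^{2} + 155 = \left(-198\right) 81 + 155 = -16038 + 155 = -15883$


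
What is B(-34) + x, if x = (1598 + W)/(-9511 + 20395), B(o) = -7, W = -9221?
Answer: -27937/3628 ≈ -7.7004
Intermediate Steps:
x = -2541/3628 (x = (1598 - 9221)/(-9511 + 20395) = -7623/10884 = -7623*1/10884 = -2541/3628 ≈ -0.70039)
B(-34) + x = -7 - 2541/3628 = -27937/3628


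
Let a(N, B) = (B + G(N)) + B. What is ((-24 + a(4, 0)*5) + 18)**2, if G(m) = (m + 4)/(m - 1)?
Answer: 484/9 ≈ 53.778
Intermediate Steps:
G(m) = (4 + m)/(-1 + m)
a(N, B) = 2*B + (4 + N)/(-1 + N) (a(N, B) = (B + (4 + N)/(-1 + N)) + B = 2*B + (4 + N)/(-1 + N))
((-24 + a(4, 0)*5) + 18)**2 = ((-24 + ((4 + 4 + 2*0*(-1 + 4))/(-1 + 4))*5) + 18)**2 = ((-24 + ((4 + 4 + 2*0*3)/3)*5) + 18)**2 = ((-24 + ((4 + 4 + 0)/3)*5) + 18)**2 = ((-24 + ((1/3)*8)*5) + 18)**2 = ((-24 + (8/3)*5) + 18)**2 = ((-24 + 40/3) + 18)**2 = (-32/3 + 18)**2 = (22/3)**2 = 484/9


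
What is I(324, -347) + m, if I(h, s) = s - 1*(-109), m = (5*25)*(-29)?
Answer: -3863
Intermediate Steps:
m = -3625 (m = 125*(-29) = -3625)
I(h, s) = 109 + s (I(h, s) = s + 109 = 109 + s)
I(324, -347) + m = (109 - 347) - 3625 = -238 - 3625 = -3863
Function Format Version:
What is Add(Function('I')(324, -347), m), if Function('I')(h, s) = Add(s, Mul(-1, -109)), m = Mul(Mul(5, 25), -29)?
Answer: -3863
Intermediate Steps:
m = -3625 (m = Mul(125, -29) = -3625)
Function('I')(h, s) = Add(109, s) (Function('I')(h, s) = Add(s, 109) = Add(109, s))
Add(Function('I')(324, -347), m) = Add(Add(109, -347), -3625) = Add(-238, -3625) = -3863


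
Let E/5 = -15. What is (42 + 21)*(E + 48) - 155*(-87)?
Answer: 11784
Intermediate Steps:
E = -75 (E = 5*(-15) = -75)
(42 + 21)*(E + 48) - 155*(-87) = (42 + 21)*(-75 + 48) - 155*(-87) = 63*(-27) + 13485 = -1701 + 13485 = 11784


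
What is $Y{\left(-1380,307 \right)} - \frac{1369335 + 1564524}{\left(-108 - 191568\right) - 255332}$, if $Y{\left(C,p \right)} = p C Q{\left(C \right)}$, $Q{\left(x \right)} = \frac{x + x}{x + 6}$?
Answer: $- \frac{380409853341}{447008} \approx -8.5101 \cdot 10^{5}$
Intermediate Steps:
$Q{\left(x \right)} = \frac{2 x}{6 + x}$
$Y{\left(C,p \right)} = \frac{2 p C^{2}}{6 + C}$ ($Y{\left(C,p \right)} = p C \frac{2 C}{6 + C} = p \frac{2 C^{2}}{6 + C} = \frac{2 p C^{2}}{6 + C}$)
$Y{\left(-1380,307 \right)} - \frac{1369335 + 1564524}{\left(-108 - 191568\right) - 255332} = 2 \cdot 307 \left(-1380\right)^{2} \frac{1}{6 - 1380} - \frac{1369335 + 1564524}{\left(-108 - 191568\right) - 255332} = 2 \cdot 307 \cdot 1904400 \frac{1}{-1374} - \frac{2933859}{\left(-108 - 191568\right) - 255332} = 2 \cdot 307 \cdot 1904400 \left(- \frac{1}{1374}\right) - \frac{2933859}{-191676 - 255332} = - \frac{194883600}{229} - \frac{2933859}{-447008} = - \frac{194883600}{229} - 2933859 \left(- \frac{1}{447008}\right) = - \frac{194883600}{229} - - \frac{2933859}{447008} = - \frac{194883600}{229} + \frac{2933859}{447008} = - \frac{380409853341}{447008}$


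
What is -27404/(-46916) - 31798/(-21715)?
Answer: 521728207/254695235 ≈ 2.0484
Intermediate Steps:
-27404/(-46916) - 31798/(-21715) = -27404*(-1/46916) - 31798*(-1/21715) = 6851/11729 + 31798/21715 = 521728207/254695235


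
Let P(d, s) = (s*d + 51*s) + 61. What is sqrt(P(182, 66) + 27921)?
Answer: 4*sqrt(2710) ≈ 208.23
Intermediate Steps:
P(d, s) = 61 + 51*s + d*s (P(d, s) = (d*s + 51*s) + 61 = (51*s + d*s) + 61 = 61 + 51*s + d*s)
sqrt(P(182, 66) + 27921) = sqrt((61 + 51*66 + 182*66) + 27921) = sqrt((61 + 3366 + 12012) + 27921) = sqrt(15439 + 27921) = sqrt(43360) = 4*sqrt(2710)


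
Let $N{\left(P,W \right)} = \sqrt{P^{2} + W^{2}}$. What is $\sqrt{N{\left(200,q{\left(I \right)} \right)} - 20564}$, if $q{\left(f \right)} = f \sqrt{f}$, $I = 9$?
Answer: $\sqrt{-20564 + 13 \sqrt{241}} \approx 142.7 i$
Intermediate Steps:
$q{\left(f \right)} = f^{\frac{3}{2}}$
$\sqrt{N{\left(200,q{\left(I \right)} \right)} - 20564} = \sqrt{\sqrt{200^{2} + \left(9^{\frac{3}{2}}\right)^{2}} - 20564} = \sqrt{\sqrt{40000 + 27^{2}} - 20564} = \sqrt{\sqrt{40000 + 729} - 20564} = \sqrt{\sqrt{40729} - 20564} = \sqrt{13 \sqrt{241} - 20564} = \sqrt{-20564 + 13 \sqrt{241}}$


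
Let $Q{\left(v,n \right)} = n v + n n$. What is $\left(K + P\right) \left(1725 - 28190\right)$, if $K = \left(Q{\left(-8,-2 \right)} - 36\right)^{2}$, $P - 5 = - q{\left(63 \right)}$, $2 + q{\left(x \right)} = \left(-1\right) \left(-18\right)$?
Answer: $-6483925$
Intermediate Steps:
$q{\left(x \right)} = 16$ ($q{\left(x \right)} = -2 - -18 = -2 + 18 = 16$)
$P = -11$ ($P = 5 - 16 = -11$)
$Q{\left(v,n \right)} = n^{2} + n v$ ($Q{\left(v,n \right)} = n v + n^{2} = n^{2} + n v$)
$K = 256$ ($K = \left(- 2 \left(-2 - 8\right) - 36\right)^{2} = \left(\left(-2\right) \left(-10\right) - 36\right)^{2} = \left(20 - 36\right)^{2} = \left(-16\right)^{2} = 256$)
$\left(K + P\right) \left(1725 - 28190\right) = \left(256 - 11\right) \left(1725 - 28190\right) = 245 \left(-26465\right) = -6483925$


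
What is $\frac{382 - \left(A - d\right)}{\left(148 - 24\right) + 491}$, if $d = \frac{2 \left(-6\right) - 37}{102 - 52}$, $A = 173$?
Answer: $\frac{3467}{10250} \approx 0.33824$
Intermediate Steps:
$d = - \frac{49}{50}$ ($d = \frac{-12 - 37}{50} = \left(-49\right) \frac{1}{50} = - \frac{49}{50} \approx -0.98$)
$\frac{382 - \left(A - d\right)}{\left(148 - 24\right) + 491} = \frac{382 - \frac{8699}{50}}{\left(148 - 24\right) + 491} = \frac{382 - \frac{8699}{50}}{124 + 491} = \frac{382 - \frac{8699}{50}}{615} = \frac{10401}{50} \cdot \frac{1}{615} = \frac{3467}{10250}$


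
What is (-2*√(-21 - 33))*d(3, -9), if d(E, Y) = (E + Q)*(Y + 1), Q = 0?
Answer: 144*I*√6 ≈ 352.73*I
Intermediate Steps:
d(E, Y) = E*(1 + Y) (d(E, Y) = (E + 0)*(Y + 1) = E*(1 + Y))
(-2*√(-21 - 33))*d(3, -9) = (-2*√(-21 - 33))*(3*(1 - 9)) = (-6*I*√6)*(3*(-8)) = -6*I*√6*(-24) = 144*I*√6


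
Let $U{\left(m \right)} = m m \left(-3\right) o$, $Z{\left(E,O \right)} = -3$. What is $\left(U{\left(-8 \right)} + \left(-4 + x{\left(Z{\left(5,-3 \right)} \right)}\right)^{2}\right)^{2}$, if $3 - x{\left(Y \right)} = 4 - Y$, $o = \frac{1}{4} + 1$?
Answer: $30976$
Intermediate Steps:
$o = \frac{5}{4}$ ($o = \frac{1}{4} + 1 = \frac{5}{4} \approx 1.25$)
$U{\left(m \right)} = - \frac{15 m^{2}}{4}$ ($U{\left(m \right)} = m m \left(-3\right) \frac{5}{4} = m^{2} \left(-3\right) \frac{5}{4} = - 3 m^{2} \cdot \frac{5}{4} = - \frac{15 m^{2}}{4}$)
$x{\left(Y \right)} = -1 + Y$ ($x{\left(Y \right)} = 3 - \left(4 - Y\right) = 3 + \left(-4 + Y\right) = -1 + Y$)
$\left(U{\left(-8 \right)} + \left(-4 + x{\left(Z{\left(5,-3 \right)} \right)}\right)^{2}\right)^{2} = \left(- \frac{15 \left(-8\right)^{2}}{4} + \left(-4 - 4\right)^{2}\right)^{2} = \left(\left(- \frac{15}{4}\right) 64 + \left(-4 - 4\right)^{2}\right)^{2} = \left(-240 + \left(-8\right)^{2}\right)^{2} = \left(-240 + 64\right)^{2} = \left(-176\right)^{2} = 30976$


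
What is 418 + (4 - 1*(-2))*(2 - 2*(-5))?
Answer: 490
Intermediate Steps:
418 + (4 - 1*(-2))*(2 - 2*(-5)) = 418 + (4 + 2)*(2 + 10) = 418 + 6*12 = 418 + 72 = 490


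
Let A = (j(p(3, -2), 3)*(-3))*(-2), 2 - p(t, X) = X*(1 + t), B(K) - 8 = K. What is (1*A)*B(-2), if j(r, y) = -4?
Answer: -144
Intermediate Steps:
B(K) = 8 + K
p(t, X) = 2 - X*(1 + t)
A = -24 (A = -4*(-3)*(-2) = 12*(-2) = -24)
(1*A)*B(-2) = (1*(-24))*(8 - 2) = -24*6 = -144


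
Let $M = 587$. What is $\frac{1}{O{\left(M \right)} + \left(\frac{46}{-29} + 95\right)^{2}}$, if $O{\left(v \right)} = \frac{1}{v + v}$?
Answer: $\frac{987334}{8615612335} \approx 0.0001146$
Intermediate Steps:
$O{\left(v \right)} = \frac{1}{2 v}$
$\frac{1}{O{\left(M \right)} + \left(\frac{46}{-29} + 95\right)^{2}} = \frac{1}{\frac{1}{2 \cdot 587} + \left(\frac{46}{-29} + 95\right)^{2}} = \frac{1}{\frac{1}{2} \cdot \frac{1}{587} + \left(46 \left(- \frac{1}{29}\right) + 95\right)^{2}} = \frac{1}{\frac{1}{1174} + \left(- \frac{46}{29} + 95\right)^{2}} = \frac{1}{\frac{1}{1174} + \left(\frac{2709}{29}\right)^{2}} = \frac{1}{\frac{1}{1174} + \frac{7338681}{841}} = \frac{1}{\frac{8615612335}{987334}} = \frac{987334}{8615612335}$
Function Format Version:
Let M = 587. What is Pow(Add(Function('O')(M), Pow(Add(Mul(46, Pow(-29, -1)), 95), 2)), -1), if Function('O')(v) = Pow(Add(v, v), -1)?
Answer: Rational(987334, 8615612335) ≈ 0.00011460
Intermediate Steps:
Function('O')(v) = Mul(Rational(1, 2), Pow(v, -1)) (Function('O')(v) = Pow(Mul(2, v), -1) = Mul(Rational(1, 2), Pow(v, -1)))
Pow(Add(Function('O')(M), Pow(Add(Mul(46, Pow(-29, -1)), 95), 2)), -1) = Pow(Add(Mul(Rational(1, 2), Pow(587, -1)), Pow(Add(Mul(46, Pow(-29, -1)), 95), 2)), -1) = Pow(Add(Mul(Rational(1, 2), Rational(1, 587)), Pow(Add(Mul(46, Rational(-1, 29)), 95), 2)), -1) = Pow(Add(Rational(1, 1174), Pow(Add(Rational(-46, 29), 95), 2)), -1) = Pow(Add(Rational(1, 1174), Pow(Rational(2709, 29), 2)), -1) = Pow(Add(Rational(1, 1174), Rational(7338681, 841)), -1) = Pow(Rational(8615612335, 987334), -1) = Rational(987334, 8615612335)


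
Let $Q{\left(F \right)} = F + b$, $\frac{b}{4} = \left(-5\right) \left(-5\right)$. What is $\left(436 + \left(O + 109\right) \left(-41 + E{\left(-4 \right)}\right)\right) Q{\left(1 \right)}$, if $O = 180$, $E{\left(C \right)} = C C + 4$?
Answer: $-568933$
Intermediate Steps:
$E{\left(C \right)} = 4 + C^{2}$ ($E{\left(C \right)} = C^{2} + 4 = 4 + C^{2}$)
$b = 100$ ($b = 4 \left(\left(-5\right) \left(-5\right)\right) = 4 \cdot 25 = 100$)
$Q{\left(F \right)} = 100 + F$ ($Q{\left(F \right)} = F + 100 = 100 + F$)
$\left(436 + \left(O + 109\right) \left(-41 + E{\left(-4 \right)}\right)\right) Q{\left(1 \right)} = \left(436 + \left(180 + 109\right) \left(-41 + \left(4 + \left(-4\right)^{2}\right)\right)\right) \left(100 + 1\right) = \left(436 + 289 \left(-41 + \left(4 + 16\right)\right)\right) 101 = \left(436 + 289 \left(-41 + 20\right)\right) 101 = \left(436 + 289 \left(-21\right)\right) 101 = \left(436 - 6069\right) 101 = \left(-5633\right) 101 = -568933$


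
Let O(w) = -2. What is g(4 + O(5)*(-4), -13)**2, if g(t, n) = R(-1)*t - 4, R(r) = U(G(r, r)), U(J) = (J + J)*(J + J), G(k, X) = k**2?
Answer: 1936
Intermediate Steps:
U(J) = 4*J**2 (U(J) = (2*J)*(2*J) = 4*J**2)
R(r) = 4*r**4 (R(r) = 4*(r**2)**2 = 4*r**4)
g(t, n) = -4 + 4*t (g(t, n) = (4*(-1)**4)*t - 4 = (4*1)*t - 4 = 4*t - 4 = -4 + 4*t)
g(4 + O(5)*(-4), -13)**2 = (-4 + 4*(4 - 2*(-4)))**2 = (-4 + 4*(4 + 8))**2 = (-4 + 4*12)**2 = (-4 + 48)**2 = 44**2 = 1936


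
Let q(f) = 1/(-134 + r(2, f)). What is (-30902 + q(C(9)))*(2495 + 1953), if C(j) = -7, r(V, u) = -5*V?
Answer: -1237069142/9 ≈ -1.3745e+8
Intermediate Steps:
q(f) = -1/144 (q(f) = 1/(-134 - 5*2) = 1/(-134 - 10) = 1/(-144) = -1/144)
(-30902 + q(C(9)))*(2495 + 1953) = (-30902 - 1/144)*(2495 + 1953) = -4449889/144*4448 = -1237069142/9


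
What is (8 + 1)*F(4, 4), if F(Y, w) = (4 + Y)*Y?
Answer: 288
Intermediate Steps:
F(Y, w) = Y*(4 + Y)
(8 + 1)*F(4, 4) = (8 + 1)*(4*(4 + 4)) = 9*(4*8) = 9*32 = 288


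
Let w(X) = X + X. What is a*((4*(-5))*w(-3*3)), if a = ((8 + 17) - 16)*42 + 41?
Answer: 150840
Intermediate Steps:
w(X) = 2*X
a = 419 (a = (25 - 16)*42 + 41 = 9*42 + 41 = 378 + 41 = 419)
a*((4*(-5))*w(-3*3)) = 419*((4*(-5))*(2*(-3*3))) = 419*(-40*(-9)) = 419*(-20*(-18)) = 419*360 = 150840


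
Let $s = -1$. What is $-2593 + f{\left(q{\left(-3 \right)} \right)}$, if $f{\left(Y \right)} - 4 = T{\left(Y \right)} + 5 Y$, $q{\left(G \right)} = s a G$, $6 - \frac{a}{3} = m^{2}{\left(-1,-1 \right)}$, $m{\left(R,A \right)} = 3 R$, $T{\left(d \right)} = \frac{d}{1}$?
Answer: $-2751$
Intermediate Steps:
$T{\left(d \right)} = d$ ($T{\left(d \right)} = d 1 = d$)
$a = -9$ ($a = 18 - 3 \left(3 \left(-1\right)\right)^{2} = 18 - 3 \left(-3\right)^{2} = 18 - 27 = -9$)
$q{\left(G \right)} = 9 G$ ($q{\left(G \right)} = \left(-1\right) \left(-9\right) G = 9 G$)
$f{\left(Y \right)} = 4 + 6 Y$ ($f{\left(Y \right)} = 4 + \left(Y + 5 Y\right) = 4 + 6 Y$)
$-2593 + f{\left(q{\left(-3 \right)} \right)} = -2593 + \left(4 + 6 \cdot 9 \left(-3\right)\right) = -2593 + \left(4 + 6 \left(-27\right)\right) = -2593 + \left(4 - 162\right) = -2593 - 158 = -2751$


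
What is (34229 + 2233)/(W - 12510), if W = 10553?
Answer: -354/19 ≈ -18.632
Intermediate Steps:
(34229 + 2233)/(W - 12510) = (34229 + 2233)/(10553 - 12510) = 36462/(-1957) = 36462*(-1/1957) = -354/19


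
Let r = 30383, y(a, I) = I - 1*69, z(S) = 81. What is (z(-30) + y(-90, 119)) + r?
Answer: 30514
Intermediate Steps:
y(a, I) = -69 + I (y(a, I) = I - 69 = -69 + I)
(z(-30) + y(-90, 119)) + r = (81 + (-69 + 119)) + 30383 = (81 + 50) + 30383 = 131 + 30383 = 30514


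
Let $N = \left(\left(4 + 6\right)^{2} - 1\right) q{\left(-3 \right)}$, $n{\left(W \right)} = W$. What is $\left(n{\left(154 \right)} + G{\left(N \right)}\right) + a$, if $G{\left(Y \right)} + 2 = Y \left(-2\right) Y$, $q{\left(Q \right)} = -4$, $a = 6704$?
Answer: $-306776$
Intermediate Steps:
$N = -396$ ($N = \left(\left(4 + 6\right)^{2} - 1\right) \left(-4\right) = \left(10^{2} - 1\right) \left(-4\right) = \left(100 - 1\right) \left(-4\right) = 99 \left(-4\right) = -396$)
$G{\left(Y \right)} = -2 - 2 Y^{2}$ ($G{\left(Y \right)} = -2 + Y \left(-2\right) Y = -2 + - 2 Y Y = -2 - 2 Y^{2}$)
$\left(n{\left(154 \right)} + G{\left(N \right)}\right) + a = \left(154 - \left(2 + 2 \left(-396\right)^{2}\right)\right) + 6704 = \left(154 - 313634\right) + 6704 = -313480 + 6704 = -306776$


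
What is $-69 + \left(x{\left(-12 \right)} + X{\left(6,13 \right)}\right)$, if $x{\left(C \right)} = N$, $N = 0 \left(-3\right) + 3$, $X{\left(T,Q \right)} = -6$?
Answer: $-72$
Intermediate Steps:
$N = 3$ ($N = 0 + 3 = 3$)
$x{\left(C \right)} = 3$
$-69 + \left(x{\left(-12 \right)} + X{\left(6,13 \right)}\right) = -69 + \left(3 - 6\right) = -69 - 3 = -72$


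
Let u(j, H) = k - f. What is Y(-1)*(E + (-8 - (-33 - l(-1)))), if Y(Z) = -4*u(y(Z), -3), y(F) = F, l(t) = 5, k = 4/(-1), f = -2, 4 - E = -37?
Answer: 568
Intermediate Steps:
E = 41 (E = 4 - 1*(-37) = 4 + 37 = 41)
k = -4 (k = 4*(-1) = -4)
u(j, H) = -2 (u(j, H) = -4 - 1*(-2) = -4 + 2 = -2)
Y(Z) = 8 (Y(Z) = -4*(-2) = 8)
Y(-1)*(E + (-8 - (-33 - l(-1)))) = 8*(41 + (-8 - (-33 - 1*5))) = 8*(41 + (-8 - (-33 - 5))) = 8*(41 + (-8 - 1*(-38))) = 8*(41 + (-8 + 38)) = 8*(41 + 30) = 8*71 = 568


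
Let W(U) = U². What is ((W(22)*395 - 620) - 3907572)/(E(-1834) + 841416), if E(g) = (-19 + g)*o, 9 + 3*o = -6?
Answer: -285924/65437 ≈ -4.3695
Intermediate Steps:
o = -5 (o = -3 + (⅓)*(-6) = -3 - 2 = -5)
E(g) = 95 - 5*g (E(g) = (-19 + g)*(-5) = 95 - 5*g)
((W(22)*395 - 620) - 3907572)/(E(-1834) + 841416) = ((22²*395 - 620) - 3907572)/((95 - 5*(-1834)) + 841416) = ((484*395 - 620) - 3907572)/((95 + 9170) + 841416) = ((191180 - 620) - 3907572)/(9265 + 841416) = (190560 - 3907572)/850681 = -3717012*1/850681 = -285924/65437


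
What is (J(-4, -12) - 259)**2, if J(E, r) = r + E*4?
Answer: 82369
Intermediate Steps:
J(E, r) = r + 4*E
(J(-4, -12) - 259)**2 = ((-12 + 4*(-4)) - 259)**2 = ((-12 - 16) - 259)**2 = (-28 - 259)**2 = (-287)**2 = 82369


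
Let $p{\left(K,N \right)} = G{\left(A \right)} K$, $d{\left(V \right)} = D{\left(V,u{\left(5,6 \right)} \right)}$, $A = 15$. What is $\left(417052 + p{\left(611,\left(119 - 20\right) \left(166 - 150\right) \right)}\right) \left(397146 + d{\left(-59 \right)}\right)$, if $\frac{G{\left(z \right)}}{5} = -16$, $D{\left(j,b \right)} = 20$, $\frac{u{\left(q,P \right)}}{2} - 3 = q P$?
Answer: $146225400552$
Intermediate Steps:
$u{\left(q,P \right)} = 6 + 2 P q$ ($u{\left(q,P \right)} = 6 + 2 q P = 6 + 2 P q$)
$d{\left(V \right)} = 20$
$G{\left(z \right)} = -80$ ($G{\left(z \right)} = 5 \left(-16\right) = -80$)
$p{\left(K,N \right)} = - 80 K$
$\left(417052 + p{\left(611,\left(119 - 20\right) \left(166 - 150\right) \right)}\right) \left(397146 + d{\left(-59 \right)}\right) = \left(417052 - 48880\right) \left(397146 + 20\right) = \left(417052 - 48880\right) 397166 = 368172 \cdot 397166 = 146225400552$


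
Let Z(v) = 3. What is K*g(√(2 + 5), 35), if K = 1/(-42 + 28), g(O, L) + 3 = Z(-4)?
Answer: 0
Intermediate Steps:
g(O, L) = 0 (g(O, L) = -3 + 3 = 0)
K = -1/14 (K = 1/(-14) = -1/14 ≈ -0.071429)
K*g(√(2 + 5), 35) = -1/14*0 = 0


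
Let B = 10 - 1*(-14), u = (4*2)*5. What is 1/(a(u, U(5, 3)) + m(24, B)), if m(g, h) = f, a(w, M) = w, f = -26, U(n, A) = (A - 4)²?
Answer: 1/14 ≈ 0.071429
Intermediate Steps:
U(n, A) = (-4 + A)²
u = 40 (u = 8*5 = 40)
B = 24 (B = 10 + 14 = 24)
m(g, h) = -26
1/(a(u, U(5, 3)) + m(24, B)) = 1/(40 - 26) = 1/14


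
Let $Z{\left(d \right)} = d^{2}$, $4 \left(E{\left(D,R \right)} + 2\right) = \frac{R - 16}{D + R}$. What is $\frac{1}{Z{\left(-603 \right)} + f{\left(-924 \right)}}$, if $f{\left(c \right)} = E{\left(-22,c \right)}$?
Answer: $\frac{946}{343972457} \approx 2.7502 \cdot 10^{-6}$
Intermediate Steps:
$E{\left(D,R \right)} = -2 + \frac{-16 + R}{4 \left(D + R\right)}$ ($E{\left(D,R \right)} = -2 + \frac{\left(R - 16\right) \frac{1}{D + R}}{4} = -2 + \frac{\left(-16 + R\right) \frac{1}{D + R}}{4} = -2 + \frac{\frac{1}{D + R} \left(-16 + R\right)}{4} = -2 + \frac{-16 + R}{4 \left(D + R\right)}$)
$f{\left(c \right)} = \frac{40 - \frac{7 c}{4}}{-22 + c}$ ($f{\left(c \right)} = \frac{-4 - -44 - \frac{7 c}{4}}{-22 + c} = \frac{-4 + 44 - \frac{7 c}{4}}{-22 + c} = \frac{40 - \frac{7 c}{4}}{-22 + c}$)
$\frac{1}{Z{\left(-603 \right)} + f{\left(-924 \right)}} = \frac{1}{\left(-603\right)^{2} + \frac{160 - -6468}{4 \left(-22 - 924\right)}} = \frac{1}{363609 + \frac{160 + 6468}{4 \left(-946\right)}} = \frac{1}{363609 + \frac{1}{4} \left(- \frac{1}{946}\right) 6628} = \frac{1}{363609 - \frac{1657}{946}} = \frac{1}{\frac{343972457}{946}} = \frac{946}{343972457}$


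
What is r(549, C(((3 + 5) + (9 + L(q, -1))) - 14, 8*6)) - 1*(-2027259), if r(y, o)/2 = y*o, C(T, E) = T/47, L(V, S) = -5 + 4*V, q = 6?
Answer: 95305329/47 ≈ 2.0278e+6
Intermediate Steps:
C(T, E) = T/47 (C(T, E) = T*(1/47) = T/47)
r(y, o) = 2*o*y (r(y, o) = 2*(y*o) = 2*(o*y) = 2*o*y)
r(549, C(((3 + 5) + (9 + L(q, -1))) - 14, 8*6)) - 1*(-2027259) = 2*((((3 + 5) + (9 + (-5 + 4*6))) - 14)/47)*549 - 1*(-2027259) = 2*(((8 + (9 + (-5 + 24))) - 14)/47)*549 + 2027259 = 2*(((8 + (9 + 19)) - 14)/47)*549 + 2027259 = 2*(((8 + 28) - 14)/47)*549 + 2027259 = 2*((36 - 14)/47)*549 + 2027259 = 2*((1/47)*22)*549 + 2027259 = 2*(22/47)*549 + 2027259 = 24156/47 + 2027259 = 95305329/47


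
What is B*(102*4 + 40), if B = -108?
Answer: -48384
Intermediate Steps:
B*(102*4 + 40) = -108*(102*4 + 40) = -108*(408 + 40) = -108*448 = -48384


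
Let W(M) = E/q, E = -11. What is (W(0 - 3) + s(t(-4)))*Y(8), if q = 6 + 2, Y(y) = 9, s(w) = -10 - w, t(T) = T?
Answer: -531/8 ≈ -66.375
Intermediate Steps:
q = 8
W(M) = -11/8
(W(0 - 3) + s(t(-4)))*Y(8) = (-11/8 + (-10 - 1*(-4)))*9 = (-11/8 + (-10 + 4))*9 = (-11/8 - 6)*9 = -59/8*9 = -531/8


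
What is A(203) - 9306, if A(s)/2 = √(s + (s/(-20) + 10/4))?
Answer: -9306 + √19535/5 ≈ -9278.0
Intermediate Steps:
A(s) = 2*√(5/2 + 19*s/20) (A(s) = 2*√(s + (s/(-20) + 10/4)) = 2*√(s + (s*(-1/20) + 10*(¼))) = 2*√(s + (-s/20 + 5/2)) = 2*√(s + (5/2 - s/20)) = 2*√(5/2 + 19*s/20))
A(203) - 9306 = √(250 + 95*203)/5 - 9306 = √(250 + 19285)/5 - 9306 = √19535/5 - 9306 = -9306 + √19535/5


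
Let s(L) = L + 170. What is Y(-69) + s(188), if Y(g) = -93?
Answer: 265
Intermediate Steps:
s(L) = 170 + L
Y(-69) + s(188) = -93 + (170 + 188) = -93 + 358 = 265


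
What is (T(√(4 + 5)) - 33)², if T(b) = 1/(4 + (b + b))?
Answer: 108241/100 ≈ 1082.4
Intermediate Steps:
T(b) = 1/(4 + 2*b)
(T(√(4 + 5)) - 33)² = (1/(2*(2 + √(4 + 5))) - 33)² = (1/(2*(2 + √9)) - 33)² = (1/(2*(2 + 3)) - 33)² = ((½)/5 - 33)² = ((½)*(⅕) - 33)² = (⅒ - 33)² = (-329/10)² = 108241/100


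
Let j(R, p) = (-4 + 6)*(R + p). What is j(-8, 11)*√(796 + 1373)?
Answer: 18*√241 ≈ 279.44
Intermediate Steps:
j(R, p) = 2*R + 2*p (j(R, p) = 2*(R + p) = 2*R + 2*p)
j(-8, 11)*√(796 + 1373) = (2*(-8) + 2*11)*√(796 + 1373) = (-16 + 22)*√2169 = 6*(3*√241) = 18*√241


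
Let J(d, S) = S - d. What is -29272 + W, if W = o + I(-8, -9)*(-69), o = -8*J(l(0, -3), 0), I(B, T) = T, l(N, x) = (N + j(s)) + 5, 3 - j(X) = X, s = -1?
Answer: -28579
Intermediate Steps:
j(X) = 3 - X
l(N, x) = 9 + N (l(N, x) = (N + (3 - 1*(-1))) + 5 = (N + (3 + 1)) + 5 = (N + 4) + 5 = (4 + N) + 5 = 9 + N)
o = 72 (o = -8*(0 - (9 + 0)) = -8*(0 - 1*9) = -8*(0 - 9) = -8*(-9) = 72)
W = 693 (W = 72 - 9*(-69) = 72 + 621 = 693)
-29272 + W = -29272 + 693 = -28579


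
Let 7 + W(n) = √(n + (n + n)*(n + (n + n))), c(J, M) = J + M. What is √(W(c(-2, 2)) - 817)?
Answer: 2*I*√206 ≈ 28.705*I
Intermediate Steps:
W(n) = -7 + √(n + 6*n²) (W(n) = -7 + √(n + (n + n)*(n + (n + n))) = -7 + √(n + (2*n)*(n + 2*n)) = -7 + √(n + (2*n)*(3*n)) = -7 + √(n + 6*n²))
√(W(c(-2, 2)) - 817) = √((-7 + √((-2 + 2)*(1 + 6*(-2 + 2)))) - 817) = √((-7 + √(0*(1 + 6*0))) - 817) = √((-7 + √(0*(1 + 0))) - 817) = √((-7 + √(0*1)) - 817) = √((-7 + √0) - 817) = √((-7 + 0) - 817) = √(-7 - 817) = √(-824) = 2*I*√206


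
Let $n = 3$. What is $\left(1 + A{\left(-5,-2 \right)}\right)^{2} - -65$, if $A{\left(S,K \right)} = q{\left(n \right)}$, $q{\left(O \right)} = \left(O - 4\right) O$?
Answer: $69$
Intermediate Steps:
$q{\left(O \right)} = O \left(-4 + O\right)$ ($q{\left(O \right)} = \left(-4 + O\right) O = O \left(-4 + O\right)$)
$A{\left(S,K \right)} = -3$ ($A{\left(S,K \right)} = 3 \left(-4 + 3\right) = 3 \left(-1\right) = -3$)
$\left(1 + A{\left(-5,-2 \right)}\right)^{2} - -65 = \left(1 - 3\right)^{2} - -65 = \left(-2\right)^{2} + 65 = 4 + 65 = 69$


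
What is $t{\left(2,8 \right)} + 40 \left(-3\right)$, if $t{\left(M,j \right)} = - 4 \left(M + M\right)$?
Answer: $-136$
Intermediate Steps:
$t{\left(M,j \right)} = - 8 M$ ($t{\left(M,j \right)} = - 4 \cdot 2 M = - 8 M$)
$t{\left(2,8 \right)} + 40 \left(-3\right) = \left(-8\right) 2 + 40 \left(-3\right) = -16 - 120 = -136$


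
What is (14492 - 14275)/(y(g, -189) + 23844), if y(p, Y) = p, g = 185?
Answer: 217/24029 ≈ 0.0090308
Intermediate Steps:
(14492 - 14275)/(y(g, -189) + 23844) = (14492 - 14275)/(185 + 23844) = 217/24029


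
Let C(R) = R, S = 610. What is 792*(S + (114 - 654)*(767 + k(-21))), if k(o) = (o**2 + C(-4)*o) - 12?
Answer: -546947280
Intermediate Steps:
k(o) = -12 + o**2 - 4*o (k(o) = (o**2 - 4*o) - 12 = -12 + o**2 - 4*o)
792*(S + (114 - 654)*(767 + k(-21))) = 792*(610 + (114 - 654)*(767 + (-12 + (-21)**2 - 4*(-21)))) = 792*(610 - 540*(767 + (-12 + 441 + 84))) = 792*(610 - 540*(767 + 513)) = 792*(610 - 540*1280) = 792*(610 - 691200) = 792*(-690590) = -546947280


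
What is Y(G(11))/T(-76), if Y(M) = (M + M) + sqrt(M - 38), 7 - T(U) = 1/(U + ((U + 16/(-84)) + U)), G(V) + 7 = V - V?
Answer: -9584/4795 + 14376*I*sqrt(5)/33565 ≈ -1.9987 + 0.95772*I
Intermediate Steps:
G(V) = -7 (G(V) = -7 + (V - V) = -7 + 0 = -7)
T(U) = 7 - 1/(-4/21 + 3*U) (T(U) = 7 - 1/(U + ((U + 16/(-84)) + U)) = 7 - 1/(U + ((U + 16*(-1/84)) + U)) = 7 - 1/(U + ((U - 4/21) + U)) = 7 - 1/(U + ((-4/21 + U) + U)) = 7 - 1/(U + (-4/21 + 2*U)) = 7 - 1/(-4/21 + 3*U))
Y(M) = sqrt(-38 + M) + 2*M (Y(M) = 2*M + sqrt(-38 + M) = sqrt(-38 + M) + 2*M)
Y(G(11))/T(-76) = (sqrt(-38 - 7) + 2*(-7))/((49*(-1 + 9*(-76))/(-4 + 63*(-76)))) = (sqrt(-45) - 14)/((49*(-1 - 684)/(-4 - 4788))) = (3*I*sqrt(5) - 14)/((49*(-685)/(-4792))) = (-14 + 3*I*sqrt(5))/((49*(-1/4792)*(-685))) = (-14 + 3*I*sqrt(5))/(33565/4792) = (-14 + 3*I*sqrt(5))*(4792/33565) = -9584/4795 + 14376*I*sqrt(5)/33565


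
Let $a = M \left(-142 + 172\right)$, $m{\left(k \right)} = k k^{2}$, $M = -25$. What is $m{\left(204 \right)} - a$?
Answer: $8490414$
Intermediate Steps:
$m{\left(k \right)} = k^{3}$
$a = -750$ ($a = - 25 \left(-142 + 172\right) = \left(-25\right) 30 = -750$)
$m{\left(204 \right)} - a = 204^{3} - -750 = 8489664 + 750 = 8490414$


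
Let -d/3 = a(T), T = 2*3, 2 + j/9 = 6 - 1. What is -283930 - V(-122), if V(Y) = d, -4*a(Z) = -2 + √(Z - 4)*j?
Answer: -567857/2 - 81*√2/4 ≈ -2.8396e+5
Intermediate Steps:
j = 27 (j = -18 + 9*(6 - 1) = -18 + 9*5 = -18 + 45 = 27)
T = 6
a(Z) = ½ - 27*√(-4 + Z)/4 (a(Z) = -(-2 + √(Z - 4)*27)/4 = -(-2 + √(-4 + Z)*27)/4 = -(-2 + 27*√(-4 + Z))/4 = ½ - 27*√(-4 + Z)/4)
d = -3/2 + 81*√2/4 (d = -3*(½ - 27*√(-4 + 6)/4) = -3*(½ - 27*√2/4) = -3/2 + 81*√2/4 ≈ 27.138)
V(Y) = -3/2 + 81*√2/4
-283930 - V(-122) = -283930 - (-3/2 + 81*√2/4) = -283930 + (3/2 - 81*√2/4) = -567857/2 - 81*√2/4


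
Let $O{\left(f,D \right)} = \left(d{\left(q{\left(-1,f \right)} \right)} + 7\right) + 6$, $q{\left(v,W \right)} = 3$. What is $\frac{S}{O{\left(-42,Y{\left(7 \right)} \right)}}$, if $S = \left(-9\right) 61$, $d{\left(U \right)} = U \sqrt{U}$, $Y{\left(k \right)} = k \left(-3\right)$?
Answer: $- \frac{7137}{142} + \frac{1647 \sqrt{3}}{142} \approx -30.171$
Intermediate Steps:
$Y{\left(k \right)} = - 3 k$
$d{\left(U \right)} = U^{\frac{3}{2}}$
$O{\left(f,D \right)} = 13 + 3 \sqrt{3}$ ($O{\left(f,D \right)} = \left(3^{\frac{3}{2}} + 7\right) + 6 = \left(3 \sqrt{3} + 7\right) + 6 = \left(7 + 3 \sqrt{3}\right) + 6 = 13 + 3 \sqrt{3}$)
$S = -549$
$\frac{S}{O{\left(-42,Y{\left(7 \right)} \right)}} = - \frac{549}{13 + 3 \sqrt{3}}$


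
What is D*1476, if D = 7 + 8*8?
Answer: 104796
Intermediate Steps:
D = 71 (D = 7 + 64 = 71)
D*1476 = 71*1476 = 104796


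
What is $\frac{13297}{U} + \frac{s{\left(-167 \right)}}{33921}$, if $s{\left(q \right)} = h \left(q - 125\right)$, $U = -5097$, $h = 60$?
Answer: $- \frac{20012851}{6403531} \approx -3.1253$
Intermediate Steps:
$s{\left(q \right)} = -7500 + 60 q$ ($s{\left(q \right)} = 60 \left(q - 125\right) = 60 \left(-125 + q\right) = -7500 + 60 q$)
$\frac{13297}{U} + \frac{s{\left(-167 \right)}}{33921} = \frac{13297}{-5097} + \frac{-7500 + 60 \left(-167\right)}{33921} = 13297 \left(- \frac{1}{5097}\right) + \left(-7500 - 10020\right) \frac{1}{33921} = - \frac{13297}{5097} - \frac{5840}{11307} = - \frac{20012851}{6403531}$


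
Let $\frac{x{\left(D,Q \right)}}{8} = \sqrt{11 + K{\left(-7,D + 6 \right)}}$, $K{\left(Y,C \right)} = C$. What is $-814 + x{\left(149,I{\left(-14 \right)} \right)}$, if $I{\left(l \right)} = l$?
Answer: $-814 + 8 \sqrt{166} \approx -710.93$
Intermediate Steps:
$x{\left(D,Q \right)} = 8 \sqrt{17 + D}$ ($x{\left(D,Q \right)} = 8 \sqrt{11 + \left(D + 6\right)} = 8 \sqrt{11 + \left(6 + D\right)} = 8 \sqrt{17 + D}$)
$-814 + x{\left(149,I{\left(-14 \right)} \right)} = -814 + 8 \sqrt{17 + 149} = -814 + 8 \sqrt{166}$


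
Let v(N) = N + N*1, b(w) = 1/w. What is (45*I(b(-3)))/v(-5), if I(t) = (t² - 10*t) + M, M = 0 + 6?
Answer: -85/2 ≈ -42.500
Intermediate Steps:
M = 6
b(w) = 1/w
v(N) = 2*N (v(N) = N + N = 2*N)
I(t) = 6 + t² - 10*t (I(t) = (t² - 10*t) + 6 = 6 + t² - 10*t)
(45*I(b(-3)))/v(-5) = (45*(6 + (1/(-3))² - 10/(-3)))/((2*(-5))) = (45*(6 + (-⅓)² - 10*(-⅓)))/(-10) = (45*(6 + ⅑ + 10/3))*(-⅒) = (45*(85/9))*(-⅒) = 425*(-⅒) = -85/2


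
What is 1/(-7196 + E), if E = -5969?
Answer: -1/13165 ≈ -7.5959e-5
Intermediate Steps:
1/(-7196 + E) = 1/(-7196 - 5969) = 1/(-13165) = -1/13165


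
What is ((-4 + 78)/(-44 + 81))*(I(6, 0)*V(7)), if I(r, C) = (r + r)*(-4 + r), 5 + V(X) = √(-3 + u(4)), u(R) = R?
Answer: -192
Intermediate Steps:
V(X) = -4 (V(X) = -5 + √(-3 + 4) = -5 + √1 = -5 + 1 = -4)
I(r, C) = 2*r*(-4 + r) (I(r, C) = (2*r)*(-4 + r) = 2*r*(-4 + r))
((-4 + 78)/(-44 + 81))*(I(6, 0)*V(7)) = ((-4 + 78)/(-44 + 81))*((2*6*(-4 + 6))*(-4)) = (74/37)*((2*6*2)*(-4)) = (74*(1/37))*(24*(-4)) = 2*(-96) = -192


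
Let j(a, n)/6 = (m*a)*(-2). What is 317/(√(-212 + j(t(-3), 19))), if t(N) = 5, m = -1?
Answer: -317*I*√38/76 ≈ -25.712*I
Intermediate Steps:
j(a, n) = 12*a (j(a, n) = 6*(-a*(-2)) = 6*(2*a) = 12*a)
317/(√(-212 + j(t(-3), 19))) = 317/(√(-212 + 12*5)) = 317/(√(-212 + 60)) = 317/(√(-152)) = 317/((2*I*√38)) = 317*(-I*√38/76) = -317*I*√38/76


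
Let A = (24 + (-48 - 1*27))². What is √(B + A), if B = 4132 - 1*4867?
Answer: √1866 ≈ 43.197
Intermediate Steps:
B = -735 (B = 4132 - 4867 = -735)
A = 2601 (A = (24 + (-48 - 27))² = (24 - 75)² = (-51)² = 2601)
√(B + A) = √(-735 + 2601) = √1866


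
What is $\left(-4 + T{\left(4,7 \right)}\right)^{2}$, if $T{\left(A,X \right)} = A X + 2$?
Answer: $676$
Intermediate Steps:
$T{\left(A,X \right)} = 2 + A X$
$\left(-4 + T{\left(4,7 \right)}\right)^{2} = \left(-4 + \left(2 + 4 \cdot 7\right)\right)^{2} = \left(-4 + \left(2 + 28\right)\right)^{2} = \left(-4 + 30\right)^{2} = 26^{2} = 676$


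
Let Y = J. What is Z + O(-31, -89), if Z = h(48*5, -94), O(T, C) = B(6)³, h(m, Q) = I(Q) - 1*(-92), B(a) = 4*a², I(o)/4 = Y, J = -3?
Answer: 2986064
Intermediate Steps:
Y = -3
I(o) = -12 (I(o) = 4*(-3) = -12)
h(m, Q) = 80 (h(m, Q) = -12 - 1*(-92) = -12 + 92 = 80)
O(T, C) = 2985984 (O(T, C) = (4*6²)³ = (4*36)³ = 144³ = 2985984)
Z = 80
Z + O(-31, -89) = 80 + 2985984 = 2986064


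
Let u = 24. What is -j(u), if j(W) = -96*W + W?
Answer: 2280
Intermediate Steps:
j(W) = -95*W
-j(u) = -(-95)*24 = -1*(-2280) = 2280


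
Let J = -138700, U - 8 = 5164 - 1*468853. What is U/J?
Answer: 463681/138700 ≈ 3.3430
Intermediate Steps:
U = -463681 (U = 8 + (5164 - 1*468853) = 8 + (5164 - 468853) = 8 - 463689 = -463681)
U/J = -463681/(-138700) = -463681*(-1/138700) = 463681/138700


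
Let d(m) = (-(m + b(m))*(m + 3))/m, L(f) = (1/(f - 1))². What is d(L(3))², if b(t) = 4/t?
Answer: 714025/16 ≈ 44627.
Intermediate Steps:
L(f) = (-1 + f)⁻² (L(f) = (1/(-1 + f))² = (-1 + f)⁻²)
d(m) = -(3 + m)*(m + 4/m)/m (d(m) = (-(m + 4/m)*(m + 3))/m = (-(m + 4/m)*(3 + m))/m = (-(3 + m)*(m + 4/m))/m = -(3 + m)*(m + 4/m)/m)
d(L(3))² = (-3 - 1/(-1 + 3)² - 12*(-1 + 3)⁴ - 4*(-1 + 3)²)² = (-3 - 1/2² - 12/(2⁻²)² - 4/(2⁻²))² = (-3 - 1*¼ - 12/4⁻² - 4/¼)² = (-3 - ¼ - 12*16 - 4*4)² = (-3 - ¼ - 192 - 16)² = (-845/4)² = 714025/16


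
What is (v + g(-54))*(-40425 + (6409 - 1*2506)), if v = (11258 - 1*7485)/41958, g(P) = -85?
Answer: 1032661579/333 ≈ 3.1011e+6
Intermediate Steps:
v = 539/5994 (v = (11258 - 7485)*(1/41958) = 3773*(1/41958) = 539/5994 ≈ 0.089923)
(v + g(-54))*(-40425 + (6409 - 1*2506)) = (539/5994 - 85)*(-40425 + (6409 - 1*2506)) = -508951*(-40425 + (6409 - 2506))/5994 = -508951*(-40425 + 3903)/5994 = -508951/5994*(-36522) = 1032661579/333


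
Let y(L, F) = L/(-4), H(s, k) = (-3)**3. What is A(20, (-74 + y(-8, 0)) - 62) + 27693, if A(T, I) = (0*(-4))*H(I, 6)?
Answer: 27693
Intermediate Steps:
H(s, k) = -27
y(L, F) = -L/4 (y(L, F) = L*(-1/4) = -L/4)
A(T, I) = 0 (A(T, I) = (0*(-4))*(-27) = 0*(-27) = 0)
A(20, (-74 + y(-8, 0)) - 62) + 27693 = 0 + 27693 = 27693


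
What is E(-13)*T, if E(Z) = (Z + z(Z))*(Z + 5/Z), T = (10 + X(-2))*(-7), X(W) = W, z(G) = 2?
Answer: -107184/13 ≈ -8244.9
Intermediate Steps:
T = -56 (T = (10 - 2)*(-7) = 8*(-7) = -56)
E(Z) = (2 + Z)*(Z + 5/Z) (E(Z) = (Z + 2)*(Z + 5/Z) = (2 + Z)*(Z + 5/Z))
E(-13)*T = (5 + (-13)² + 2*(-13) + 10/(-13))*(-56) = (5 + 169 - 26 + 10*(-1/13))*(-56) = (5 + 169 - 26 - 10/13)*(-56) = (1914/13)*(-56) = -107184/13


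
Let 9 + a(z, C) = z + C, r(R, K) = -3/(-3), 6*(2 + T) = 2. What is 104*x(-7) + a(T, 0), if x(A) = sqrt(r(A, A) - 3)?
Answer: -32/3 + 104*I*sqrt(2) ≈ -10.667 + 147.08*I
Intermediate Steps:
T = -5/3 (T = -2 + (1/6)*2 = -2 + 1/3 = -5/3 ≈ -1.6667)
r(R, K) = 1 (r(R, K) = -3*(-1/3) = 1)
x(A) = I*sqrt(2) (x(A) = sqrt(1 - 3) = sqrt(-2) = I*sqrt(2))
a(z, C) = -9 + C + z (a(z, C) = -9 + (z + C) = -9 + (C + z) = -9 + C + z)
104*x(-7) + a(T, 0) = 104*(I*sqrt(2)) + (-9 + 0 - 5/3) = 104*I*sqrt(2) - 32/3 = -32/3 + 104*I*sqrt(2)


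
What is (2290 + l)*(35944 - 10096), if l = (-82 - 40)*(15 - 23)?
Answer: 84419568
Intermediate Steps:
l = 976 (l = -122*(-8) = 976)
(2290 + l)*(35944 - 10096) = (2290 + 976)*(35944 - 10096) = 3266*25848 = 84419568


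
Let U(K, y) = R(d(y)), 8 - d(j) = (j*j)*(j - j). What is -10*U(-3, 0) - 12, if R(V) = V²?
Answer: -652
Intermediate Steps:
d(j) = 8 (d(j) = 8 - j*j*(j - j) = 8 - j²*0 = 8 - 1*0 = 8 + 0 = 8)
U(K, y) = 64 (U(K, y) = 8² = 64)
-10*U(-3, 0) - 12 = -10*64 - 12 = -640 - 12 = -652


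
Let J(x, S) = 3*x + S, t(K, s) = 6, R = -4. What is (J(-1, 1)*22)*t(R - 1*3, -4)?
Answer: -264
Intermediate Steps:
J(x, S) = S + 3*x
(J(-1, 1)*22)*t(R - 1*3, -4) = ((1 + 3*(-1))*22)*6 = ((1 - 3)*22)*6 = -2*22*6 = -44*6 = -264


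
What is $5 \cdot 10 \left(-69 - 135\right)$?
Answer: $-10200$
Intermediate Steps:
$5 \cdot 10 \left(-69 - 135\right) = 50 \left(-204\right) = -10200$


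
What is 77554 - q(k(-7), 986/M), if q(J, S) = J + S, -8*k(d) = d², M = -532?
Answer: 82525945/1064 ≈ 77562.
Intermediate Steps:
k(d) = -d²/8
77554 - q(k(-7), 986/M) = 77554 - (-⅛*(-7)² + 986/(-532)) = 77554 - (-⅛*49 + 986*(-1/532)) = 77554 - (-49/8 - 493/266) = 77554 - 1*(-8489/1064) = 77554 + 8489/1064 = 82525945/1064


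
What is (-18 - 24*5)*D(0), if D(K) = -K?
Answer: 0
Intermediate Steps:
(-18 - 24*5)*D(0) = (-18 - 24*5)*(-1*0) = (-18 - 120)*0 = -138*0 = 0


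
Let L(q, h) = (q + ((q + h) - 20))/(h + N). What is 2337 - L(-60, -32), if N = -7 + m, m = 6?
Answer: 76949/33 ≈ 2331.8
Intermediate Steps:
N = -1 (N = -7 + 6 = -1)
L(q, h) = (-20 + h + 2*q)/(-1 + h) (L(q, h) = (q + ((q + h) - 20))/(h - 1) = (q + ((h + q) - 20))/(-1 + h) = (q + (-20 + h + q))/(-1 + h) = (-20 + h + 2*q)/(-1 + h))
2337 - L(-60, -32) = 2337 - (-20 - 32 + 2*(-60))/(-1 - 32) = 2337 - (-20 - 32 - 120)/(-33) = 2337 - (-1)*(-172)/33 = 2337 - 1*172/33 = 2337 - 172/33 = 76949/33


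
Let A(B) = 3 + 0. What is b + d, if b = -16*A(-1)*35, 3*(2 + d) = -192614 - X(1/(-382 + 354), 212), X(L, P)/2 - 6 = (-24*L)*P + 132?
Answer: -1388096/21 ≈ -66100.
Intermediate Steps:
X(L, P) = 276 - 48*L*P (X(L, P) = 12 + 2*((-24*L)*P + 132) = 12 + 2*(-24*L*P + 132) = 12 + 2*(132 - 24*L*P) = 12 + (264 - 48*L*P) = 276 - 48*L*P)
A(B) = 3
d = -1352816/21 (d = -2 + (-192614 - (276 - 48*212/(-382 + 354)))/3 = -2 + (-192614 - (276 - 48*212/(-28)))/3 = -2 + (-192614 - (276 - 48*(-1/28)*212))/3 = -2 + (-192614 - (276 + 2544/7))/3 = -2 + (-192614 - 1*4476/7)/3 = -2 + (-192614 - 4476/7)/3 = -2 + (1/3)*(-1352774/7) = -2 - 1352774/21 = -1352816/21 ≈ -64420.)
b = -1680 (b = -16*3*35 = -48*35 = -1680)
b + d = -1680 - 1352816/21 = -1388096/21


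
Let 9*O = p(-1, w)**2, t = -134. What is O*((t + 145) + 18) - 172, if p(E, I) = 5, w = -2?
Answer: -823/9 ≈ -91.444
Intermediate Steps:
O = 25/9 (O = (1/9)*5**2 = (1/9)*25 = 25/9 ≈ 2.7778)
O*((t + 145) + 18) - 172 = 25*((-134 + 145) + 18)/9 - 172 = 25*(11 + 18)/9 - 172 = (25/9)*29 - 172 = 725/9 - 172 = -823/9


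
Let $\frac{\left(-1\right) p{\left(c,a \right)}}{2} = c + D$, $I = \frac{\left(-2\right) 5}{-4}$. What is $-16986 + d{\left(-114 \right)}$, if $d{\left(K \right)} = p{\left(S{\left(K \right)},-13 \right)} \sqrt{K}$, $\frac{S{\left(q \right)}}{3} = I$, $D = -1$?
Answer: $-16986 - 13 i \sqrt{114} \approx -16986.0 - 138.8 i$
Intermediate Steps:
$I = \frac{5}{2}$ ($I = \left(-10\right) \left(- \frac{1}{4}\right) = \frac{5}{2} \approx 2.5$)
$S{\left(q \right)} = \frac{15}{2}$ ($S{\left(q \right)} = 3 \cdot \frac{5}{2} = \frac{15}{2}$)
$p{\left(c,a \right)} = 2 - 2 c$ ($p{\left(c,a \right)} = - 2 \left(c - 1\right) = - 2 \left(-1 + c\right) = 2 - 2 c$)
$d{\left(K \right)} = - 13 \sqrt{K}$ ($d{\left(K \right)} = \left(2 - 15\right) \sqrt{K} = - 13 \sqrt{K}$)
$-16986 + d{\left(-114 \right)} = -16986 - 13 \sqrt{-114} = -16986 - 13 i \sqrt{114}$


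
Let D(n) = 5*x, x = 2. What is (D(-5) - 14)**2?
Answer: 16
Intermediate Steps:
D(n) = 10 (D(n) = 5*2 = 10)
(D(-5) - 14)**2 = (10 - 14)**2 = (-4)**2 = 16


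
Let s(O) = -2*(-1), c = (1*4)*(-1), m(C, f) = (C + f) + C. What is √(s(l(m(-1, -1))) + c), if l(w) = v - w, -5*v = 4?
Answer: I*√2 ≈ 1.4142*I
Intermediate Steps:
v = -⅘ (v = -⅕*4 = -⅘ ≈ -0.80000)
m(C, f) = f + 2*C
l(w) = -⅘ - w
c = -4 (c = 4*(-1) = -4)
s(O) = 2
√(s(l(m(-1, -1))) + c) = √(2 - 4) = √(-2) = I*√2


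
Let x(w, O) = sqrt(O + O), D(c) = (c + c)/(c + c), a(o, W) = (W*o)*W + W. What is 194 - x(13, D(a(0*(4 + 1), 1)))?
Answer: 194 - sqrt(2) ≈ 192.59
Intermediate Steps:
a(o, W) = W + o*W**2 (a(o, W) = o*W**2 + W = W + o*W**2)
D(c) = 1 (D(c) = (2*c)/((2*c)) = (2*c)*(1/(2*c)) = 1)
x(w, O) = sqrt(2)*sqrt(O) (x(w, O) = sqrt(2*O) = sqrt(2)*sqrt(O))
194 - x(13, D(a(0*(4 + 1), 1))) = 194 - sqrt(2)*sqrt(1) = 194 - sqrt(2)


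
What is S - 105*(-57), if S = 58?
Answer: 6043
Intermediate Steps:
S - 105*(-57) = 58 - 105*(-57) = 58 + 5985 = 6043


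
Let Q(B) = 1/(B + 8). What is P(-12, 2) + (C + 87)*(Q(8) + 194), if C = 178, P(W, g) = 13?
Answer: 823033/16 ≈ 51440.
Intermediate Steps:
Q(B) = 1/(8 + B)
P(-12, 2) + (C + 87)*(Q(8) + 194) = 13 + (178 + 87)*(1/(8 + 8) + 194) = 13 + 265*(1/16 + 194) = 13 + 265*(3105/16) = 13 + 822825/16 = 823033/16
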